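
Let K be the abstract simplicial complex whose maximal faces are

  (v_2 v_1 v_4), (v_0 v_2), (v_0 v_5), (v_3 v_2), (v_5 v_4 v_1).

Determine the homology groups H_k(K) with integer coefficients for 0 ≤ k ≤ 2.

K has 6 vertices, 8 edges, 2 triangles.
rank ∂_0 = 0, rank ∂_1 = 5 ⇒ b_0 = 6 − 0 − 5 = 1; all invariant factors of ∂_1 are 1 so no torsion. So H_0 = Z.
rank ∂_1 = 5, rank ∂_2 = 2 ⇒ b_1 = 8 − 5 − 2 = 1; all invariant factors of ∂_2 are 1 so no torsion. So H_1 = Z.
rank ∂_2 = 2, rank ∂_3 = 0 ⇒ b_2 = 2 − 2 − 0 = 0. So H_2 = 0.

H_0 = Z,  H_1 = Z,  H_2 = 0.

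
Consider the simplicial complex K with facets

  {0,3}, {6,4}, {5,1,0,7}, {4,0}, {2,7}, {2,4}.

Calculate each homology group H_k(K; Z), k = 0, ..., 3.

H_0 = Z,  H_1 = Z,  H_2 = 0,  H_3 = 0.

Order the vertices as 0 < 1 < 2 < 3 < 4 < 5 < 6 < 7. Listing each simplex with vertices in this order, K has dimension 3 with simplices:

  0-simplices (8): [0], [1], [2], [3], [4], [5], [6], [7]
  1-simplices (11): [0,1], [0,3], [0,4], [0,5], [0,7], [1,5], [1,7], [2,4], [2,7], [4,6], [5,7]
  2-simplices (4): [0,1,5], [0,1,7], [0,5,7], [1,5,7]
  3-simplices (1): [0,1,5,7]

giving chain groups C_0 ≅ Z^8, C_1 ≅ Z^11, C_2 ≅ Z^4, C_3 ≅ Z^1.

The boundary map ∂_1: C_1 → C_0 is given by ∂[p,q] = [q] − [p].
As a 8×11 matrix over Z this has rank 7, with invariant factors (1,1,1,1,1,1,1).

Boundary ∂_2: C_2 → C_1 sends each 2-simplex [p,q,r] to [q,r] − [p,r] + [p,q]. For instance
  ∂[0,5,7] = [5,7] − [0,7] + [0,5],
  ∂[0,1,7] = [1,7] − [0,7] + [0,1].
This gives a 11×4 integer matrix of rank 3; reducing to Smith normal form yields diagonal entries (1,1,1).

Boundary ∂_3: C_3 → C_2 sends each 3-simplex σ to the alternating sum Σ_i (−1)^i (σ with its i-th vertex removed). For instance
  ∂[0,1,5,7] = [1,5,7] − [0,5,7] + [0,1,7] − [0,1,5].
This gives a 4×1 integer matrix of rank 1; reducing to Smith normal form yields diagonal entries (1).

Now H_k = ker ∂_k / im ∂_{k+1}, so:

  H_0: rank C_0 − rank ∂_1 = 8 − 7 = 1, and the invariant factors of ∂_1 are all 1, so H_0 ≅ Z.
  H_1: rank ker ∂_1 − rank ∂_2 = (11 − 7) − 3 = 1, and the invariant factors of ∂_2 are all 1, so H_1 ≅ Z.
  H_2: rank ker ∂_2 − rank ∂_3 = (4 − 3) − 1 = 0, and the invariant factors of ∂_3 are all 1, so H_2 ≅ 0.
  H_3: rank ker ∂_3 − rank ∂_4 = (1 − 1) − 0 = 0, and there is no ∂_4, so H_3 ≅ 0.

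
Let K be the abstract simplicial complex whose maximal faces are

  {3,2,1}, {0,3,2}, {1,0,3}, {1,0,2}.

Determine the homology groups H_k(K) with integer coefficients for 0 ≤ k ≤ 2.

Take the total order 0 < 1 < 2 < 3 on the vertex set. Then K (dimension 2) consists of the simplices:

  0-simplices (4): [0], [1], [2], [3]
  1-simplices (6): [0,1], [0,2], [0,3], [1,2], [1,3], [2,3]
  2-simplices (4): [0,1,2], [0,1,3], [0,2,3], [1,2,3]

Hence C_0 ≅ Z^4, C_1 ≅ Z^6, C_2 ≅ Z^4.

The boundary map ∂_1: C_1 → C_0 is given by ∂[p,q] = [q] − [p]. For instance
  ∂[0,1] = [1] − [0].
The resulting 4×6 matrix has rank 3, and its Smith normal form has invariant factors (1,1,1).

Boundary ∂_2: C_2 → C_1 maps a triangle to the signed sum of its edges. For instance
  ∂[0,1,2] = [1,2] − [0,2] + [0,1],
  ∂[0,2,3] = [2,3] − [0,3] + [0,2].
As a 6×4 matrix over Z this has rank 3, with invariant factors (1,1,1).

Now H_k = ker ∂_k / im ∂_{k+1}, so:

  H_0: rank C_0 − rank ∂_1 = 4 − 3 = 1, and the invariant factors of ∂_1 are all 1, so H_0 ≅ Z.
  H_1: rank ker ∂_1 − rank ∂_2 = (6 − 3) − 3 = 0, and the invariant factors of ∂_2 are all 1, so H_1 ≅ 0.
  H_2: rank ker ∂_2 − rank ∂_3 = (4 − 3) − 0 = 1, and there is no ∂_3, so H_2 ≅ Z.

H_0 = Z,  H_1 = 0,  H_2 = Z.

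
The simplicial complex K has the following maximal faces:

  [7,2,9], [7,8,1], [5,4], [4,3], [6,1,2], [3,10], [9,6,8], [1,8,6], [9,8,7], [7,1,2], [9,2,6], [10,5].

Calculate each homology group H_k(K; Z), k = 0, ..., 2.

Take the total order 1 < 2 < 3 < 4 < 5 < 6 < 7 < 8 < 9 < 10 on the vertex set. Then K (dimension 2) consists of the simplices:

  0-simplices (10): [1], [2], [3], [4], [5], [6], [7], [8], [9], [10]
  1-simplices (16): [1,2], [1,6], [1,7], [1,8], [2,6], [2,7], [2,9], [3,4], [3,10], [4,5], [5,10], [6,8], [6,9], [7,8], [7,9], [8,9]
  2-simplices (8): [1,2,6], [1,2,7], [1,6,8], [1,7,8], [2,6,9], [2,7,9], [6,8,9], [7,8,9]

Hence C_0 ≅ Z^10, C_1 ≅ Z^16, C_2 ≅ Z^8.

∂_1: C_1 → C_0 sends each edge [p,q] (with p < q) to q − p. For instance
  ∂[1,8] = [8] − [1].
The resulting 10×16 matrix has rank 8, and its Smith normal form has invariant factors (1,1,1,1,1,1,1,1).

∂_2: C_2 → C_1 sends each 2-simplex [p,q,r] to [q,r] − [p,r] + [p,q]. For instance
  ∂[1,2,6] = [2,6] − [1,6] + [1,2],
  ∂[1,7,8] = [7,8] − [1,8] + [1,7].
The 16×8 boundary matrix has rank 7 and Smith normal form diag(1,1,1,1,1,1,1).

Now H_k = ker ∂_k / im ∂_{k+1}, so:

  H_0: rank C_0 − rank ∂_1 = 10 − 8 = 2, and the invariant factors of ∂_1 are all 1, so H_0 = Z^2.
  H_1: rank ker ∂_1 − rank ∂_2 = (16 − 8) − 7 = 1, and the invariant factors of ∂_2 are all 1, so H_1 = Z.
  H_2: rank ker ∂_2 − rank ∂_3 = (8 − 7) − 0 = 1, and there is no ∂_3, so H_2 = Z.

H_0 = Z^2,  H_1 = Z,  H_2 = Z.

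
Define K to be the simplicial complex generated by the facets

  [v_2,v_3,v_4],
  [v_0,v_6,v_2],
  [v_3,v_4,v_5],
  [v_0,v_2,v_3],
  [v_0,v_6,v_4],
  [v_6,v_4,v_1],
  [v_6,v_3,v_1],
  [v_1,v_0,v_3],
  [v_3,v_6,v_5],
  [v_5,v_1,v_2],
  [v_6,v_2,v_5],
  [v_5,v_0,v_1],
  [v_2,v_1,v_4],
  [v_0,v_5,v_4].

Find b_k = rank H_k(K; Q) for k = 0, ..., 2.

Take the total order v_0 < v_1 < v_2 < v_3 < v_4 < v_5 < v_6 on the vertex set. Then K (dimension 2) consists of the simplices:

  0-simplices (7): [v_0], [v_1], [v_2], [v_3], [v_4], [v_5], [v_6]
  1-simplices (21): (21 of them)
  2-simplices (14): (14 of them)

so the chain groups are C_0 ≅ Z^7, C_1 ≅ Z^21, C_2 ≅ Z^14.

∂_1: C_1 → C_0 is given by ∂[p,q] = [q] − [p].
The 7×21 boundary matrix has rank 6 and Smith normal form diag(1,1,1,1,1,1).

Boundary ∂_2: C_2 → C_1 sends each 2-simplex [p,q,r] to [q,r] − [p,r] + [p,q]. For instance
  ∂[v_2,v_3,v_4] = [v_3,v_4] − [v_2,v_4] + [v_2,v_3],
  ∂[v_0,v_4,v_6] = [v_4,v_6] − [v_0,v_6] + [v_0,v_4].
The resulting 21×14 matrix has rank 13, and its Smith normal form has invariant factors (1,1,1,1,1,1,1,1,1,1,1,1,1).

Reading off H_k = ker ∂_k / im ∂_{k+1}:

  H_0: rank C_0 − rank ∂_1 = 7 − 6 = 1, and the invariant factors of ∂_1 are all 1, so H_0 = Z.
  H_1: rank ker ∂_1 − rank ∂_2 = (21 − 6) − 13 = 2, and the invariant factors of ∂_2 are all 1, so H_1 = Z^2.
  H_2: rank ker ∂_2 − rank ∂_3 = (14 − 13) − 0 = 1, and there is no ∂_3, so H_2 = Z.

Hence the Betti numbers are b_0 = 1, b_1 = 2, b_2 = 1.

b_0 = 1, b_1 = 2, b_2 = 1.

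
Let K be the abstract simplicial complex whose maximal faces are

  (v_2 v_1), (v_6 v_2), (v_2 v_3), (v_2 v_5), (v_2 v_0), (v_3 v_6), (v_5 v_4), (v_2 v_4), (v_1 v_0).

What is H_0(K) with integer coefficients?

H_0 = Z.

Take the total order v_0 < v_1 < v_2 < v_3 < v_4 < v_5 < v_6 on the vertex set. Then K (dimension 1) consists of the simplices:

  0-simplices (7): [v_0], [v_1], [v_2], [v_3], [v_4], [v_5], [v_6]
  1-simplices (9): [v_0,v_1], [v_0,v_2], [v_1,v_2], [v_2,v_3], [v_2,v_4], [v_2,v_5], [v_2,v_6], [v_3,v_6], [v_4,v_5]

Hence C_0 ≅ Z^7, C_1 ≅ Z^9.

Boundary ∂_1: C_1 → C_0 is given by ∂[p,q] = [q] − [p]. For instance
  ∂[v_4,v_5] = [v_5] − [v_4].
As a 7×9 matrix over Z this has rank 6, with invariant factors (1,1,1,1,1,1).

Reading off H_k = ker ∂_k / im ∂_{k+1}:

  H_0: rank C_0 − rank ∂_1 = 7 − 6 = 1, and the invariant factors of ∂_1 are all 1, so H_0 ≅ Z.

(K is a triangulation of a wedge of 3 circles.)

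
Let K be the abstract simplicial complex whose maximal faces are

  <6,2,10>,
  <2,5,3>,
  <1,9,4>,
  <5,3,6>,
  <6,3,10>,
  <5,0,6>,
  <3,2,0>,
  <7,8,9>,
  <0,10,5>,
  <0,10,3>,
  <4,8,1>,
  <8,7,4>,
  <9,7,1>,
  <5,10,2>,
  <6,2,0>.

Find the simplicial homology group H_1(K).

H_1 = Z ⊕ Z/2Z.

Order the vertices as 0 < 1 < 2 < 3 < 4 < 5 < 6 < 7 < 8 < 9 < 10. Listing each simplex with vertices in this order, K has dimension 2 with simplices:

  0-simplices (11): [0], [1], [2], [3], [4], [5], [6], [7], [8], [9], [10]
  1-simplices (25): (25 of them)
  2-simplices (15): [0,2,3], [0,2,6], [0,3,10], [0,5,6], [0,5,10], [1,4,8], [1,4,9], [1,7,9], [2,3,5], [2,5,10], [2,6,10], [3,5,6], [3,6,10], [4,7,8], [7,8,9]

Hence C_0 ≅ Z^11, C_1 ≅ Z^25, C_2 ≅ Z^15.

∂_1: C_1 → C_0 maps an edge to its endpoints' difference, ∂[p,q] = q − p. For instance
  ∂[4,7] = [7] − [4].
As a 11×25 matrix over Z this has rank 9, with invariant factors (1,1,1,1,1,1,1,1,1).

Boundary ∂_2: C_2 → C_1 acts by ∂[p,q,r] = [q,r] − [p,r] + [p,q]. For instance
  ∂[4,7,8] = [7,8] − [4,8] + [4,7],
  ∂[2,5,10] = [5,10] − [2,10] + [2,5].
The 25×15 boundary matrix has rank 15 and Smith normal form diag(1,1,1,1,1,1,1,1,1,1,1,1,1,1,2).

Computing H_k = (kernel of ∂_k) / (image of ∂_{k+1}):

  H_1: rank ker ∂_1 − rank ∂_2 = (25 − 9) − 15 = 1, and ∂_2 has invariant factor 2 > 1, so H_1 = Z ⊕ Z/2Z.

(K is a triangulation of the disjoint union of the Möbius band and the real projective plane RP^2.)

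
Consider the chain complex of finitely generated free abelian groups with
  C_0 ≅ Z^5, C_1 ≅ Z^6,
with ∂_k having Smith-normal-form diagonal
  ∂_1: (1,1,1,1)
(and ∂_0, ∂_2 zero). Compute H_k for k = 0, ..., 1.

H_0: b_0 = 5 − 0 − 4 = 1; torsion from ∂_1 factors > 1: none. So H_0 = Z.
H_1: b_1 = 6 − 4 − 0 = 2; torsion from ∂_2 factors > 1: none. So H_1 = Z^2.

H_0 = Z,  H_1 = Z^2.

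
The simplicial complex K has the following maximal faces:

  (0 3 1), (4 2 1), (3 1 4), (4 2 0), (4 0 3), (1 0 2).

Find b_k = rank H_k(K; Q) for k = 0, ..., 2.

b_0 = 1, b_1 = 0, b_2 = 1.

Order the vertices as 0 < 1 < 2 < 3 < 4. Listing each simplex with vertices in this order, K has dimension 2 with simplices:

  0-simplices (5): [0], [1], [2], [3], [4]
  1-simplices (9): [0,1], [0,2], [0,3], [0,4], [1,2], [1,3], [1,4], [2,4], [3,4]
  2-simplices (6): [0,1,2], [0,1,3], [0,2,4], [0,3,4], [1,2,4], [1,3,4]

Hence C_0 ≅ Z^5, C_1 ≅ Z^9, C_2 ≅ Z^6.

Boundary ∂_1: C_1 → C_0 maps an edge to its endpoints' difference, ∂[p,q] = q − p.
This gives a 5×9 integer matrix of rank 4; reducing to Smith normal form yields diagonal entries (1,1,1,1).

The boundary map ∂_2: C_2 → C_1 maps a triangle to the signed sum of its edges. For instance
  ∂[0,1,2] = [1,2] − [0,2] + [0,1],
  ∂[1,2,4] = [2,4] − [1,4] + [1,2].
The resulting 9×6 matrix has rank 5, and its Smith normal form has invariant factors (1,1,1,1,1).

Now H_k = ker ∂_k / im ∂_{k+1}, so:

  H_0: rank C_0 − rank ∂_1 = 5 − 4 = 1, and the invariant factors of ∂_1 are all 1, so H_0 ≅ Z.
  H_1: rank ker ∂_1 − rank ∂_2 = (9 − 4) − 5 = 0, and the invariant factors of ∂_2 are all 1, so H_1 ≅ 0.
  H_2: rank ker ∂_2 − rank ∂_3 = (6 − 5) − 0 = 1, and there is no ∂_3, so H_2 ≅ Z.

As a check, the Euler characteristic is 5 − 9 + 6 = 2, which agrees with 1 − 0 + 1 = 2.

Hence the Betti numbers are b_0 = 1, b_1 = 0, b_2 = 1.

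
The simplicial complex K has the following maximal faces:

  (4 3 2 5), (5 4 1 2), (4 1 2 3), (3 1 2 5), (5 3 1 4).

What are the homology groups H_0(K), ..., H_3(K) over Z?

K has 5 vertices, 10 edges, 10 triangles, 5 3-simplices.
rank ∂_0 = 0, rank ∂_1 = 4 ⇒ b_0 = 5 − 0 − 4 = 1; all invariant factors of ∂_1 are 1 so no torsion. So H_0 = Z.
rank ∂_1 = 4, rank ∂_2 = 6 ⇒ b_1 = 10 − 4 − 6 = 0; all invariant factors of ∂_2 are 1 so no torsion. So H_1 = 0.
rank ∂_2 = 6, rank ∂_3 = 4 ⇒ b_2 = 10 − 6 − 4 = 0; all invariant factors of ∂_3 are 1 so no torsion. So H_2 = 0.
rank ∂_3 = 4, rank ∂_4 = 0 ⇒ b_3 = 5 − 4 − 0 = 1. So H_3 = Z.

H_0 ≅ Z,  H_1 = 0,  H_2 = 0,  H_3 ≅ Z.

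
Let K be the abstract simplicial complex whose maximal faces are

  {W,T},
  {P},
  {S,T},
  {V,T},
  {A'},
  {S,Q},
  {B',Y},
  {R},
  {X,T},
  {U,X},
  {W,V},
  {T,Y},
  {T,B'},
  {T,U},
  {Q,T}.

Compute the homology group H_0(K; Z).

H_0 ≅ Z^4.

Take the total order P < Q < R < S < T < U < V < W < X < Y < A' < B' on the vertex set. Then K (dimension 1) consists of the simplices:

  0-simplices (12): [P], [Q], [R], [S], [T], [U], [V], [W], [X], [Y], [A'], [B']
  1-simplices (12): [Q,S], [Q,T], [S,T], [T,U], [T,V], [T,W], [T,X], [T,Y], [T,B'], [U,X], [V,W], [Y,B']

giving chain groups C_0 ≅ Z^12, C_1 ≅ Z^12.

The boundary map ∂_1: C_1 → C_0 is given by ∂[p,q] = [q] − [p]. For instance
  ∂[V,W] = [W] − [V].
The resulting 12×12 matrix has rank 8, and its Smith normal form has invariant factors (1,1,1,1,1,1,1,1).

Computing H_k = (kernel of ∂_k) / (image of ∂_{k+1}):

  H_0: rank C_0 − rank ∂_1 = 12 − 8 = 4, and the invariant factors of ∂_1 are all 1, so H_0 = Z^4.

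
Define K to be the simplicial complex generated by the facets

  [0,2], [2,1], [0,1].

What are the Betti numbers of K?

Take the total order 0 < 1 < 2 on the vertex set. Then K (dimension 1) consists of the simplices:

  0-simplices (3): [0], [1], [2]
  1-simplices (3): [0,1], [0,2], [1,2]

giving chain groups C_0 ≅ Z^3, C_1 ≅ Z^3.

Boundary ∂_1: C_1 → C_0 maps an edge to its endpoints' difference, ∂[p,q] = q − p. For instance
  ∂[0,1] = [1] − [0].
The 3×3 boundary matrix has rank 2 and Smith normal form diag(1,1).

From H_k ≅ ker(∂_k) / im(∂_{k+1}) we obtain:

  H_0: rank C_0 − rank ∂_1 = 3 − 2 = 1, and the invariant factors of ∂_1 are all 1, so H_0 ≅ Z.
  H_1: rank ker ∂_1 − rank ∂_2 = (3 − 2) − 0 = 1, and there is no ∂_2, so H_1 ≅ Z.

Hence the Betti numbers are b_0 = 1, b_1 = 1.

b_0 = 1, b_1 = 1.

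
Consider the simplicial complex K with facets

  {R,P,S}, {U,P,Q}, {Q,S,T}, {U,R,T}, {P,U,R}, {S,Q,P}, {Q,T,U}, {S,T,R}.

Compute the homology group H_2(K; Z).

Order the vertices as P < Q < R < S < T < U. Listing each simplex with vertices in this order, K has dimension 2 with simplices:

  0-simplices (6): P, Q, R, S, T, U
  1-simplices (12): PQ, PR, PS, PU, QS, QT, QU, RS, RT, RU, ST, TU
  2-simplices (8): PQS, PQU, PRS, PRU, QST, QTU, RST, RTU

Hence C_0 ≅ Z^6, C_1 ≅ Z^12, C_2 ≅ Z^8.

The boundary map ∂_1: C_1 → C_0 sends each edge [p,q] (with p < q) to q − p. For instance
  ∂PR = R − P.
This gives a 6×12 integer matrix of rank 5; reducing to Smith normal form yields diagonal entries (1,1,1,1,1).

∂_2: C_2 → C_1 maps a triangle to the signed sum of its edges. For instance
  ∂PRS = RS − PS + PR,
  ∂RTU = TU − RU + RT.
As a 12×8 matrix over Z this has rank 7, with invariant factors (1,1,1,1,1,1,1).

Computing H_k = (kernel of ∂_k) / (image of ∂_{k+1}):

  H_2: rank ker ∂_2 − rank ∂_3 = (8 − 7) − 0 = 1, and there is no ∂_3, so H_2 = Z.

H_2 = Z.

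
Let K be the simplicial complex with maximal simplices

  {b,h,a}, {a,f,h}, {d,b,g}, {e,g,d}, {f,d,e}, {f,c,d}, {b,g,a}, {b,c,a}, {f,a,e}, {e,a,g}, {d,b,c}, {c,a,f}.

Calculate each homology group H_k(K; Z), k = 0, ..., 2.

We work with the vertex ordering a < b < c < d < e < f < g < h. The simplices of K, each written with vertices in increasing order, are:

  0-simplices (8): a, b, c, d, e, f, g, h
  1-simplices (18): ab, ac, ae, af, ag, ah, bc, bd, bg, bh, cd, cf, de, df, dg, ef, eg, fh
  2-simplices (12): abc, abg, abh, acf, aef, aeg, afh, bcd, bdg, cdf, def, deg

so the chain groups are C_0 ≅ Z^8, C_1 ≅ Z^18, C_2 ≅ Z^12.

Boundary ∂_1: C_1 → C_0 is given by ∂[p,q] = [q] − [p]. For instance
  ∂ae = e − a.
The 8×18 boundary matrix has rank 7 and Smith normal form diag(1,1,1,1,1,1,1).

The boundary map ∂_2: C_2 → C_1 sends each 2-simplex [p,q,r] to [q,r] − [p,r] + [p,q]. For instance
  ∂aeg = eg − ag + ae,
  ∂bcd = cd − bd + bc.
The resulting 18×12 matrix has rank 11, and its Smith normal form has invariant factors (1,1,1,1,1,1,1,1,1,1,1).

Computing H_k = (kernel of ∂_k) / (image of ∂_{k+1}):

  H_0: rank C_0 − rank ∂_1 = 8 − 7 = 1, and the invariant factors of ∂_1 are all 1, so H_0 = Z.
  H_1: rank ker ∂_1 − rank ∂_2 = (18 − 7) − 11 = 0, and the invariant factors of ∂_2 are all 1, so H_1 = 0.
  H_2: rank ker ∂_2 − rank ∂_3 = (12 − 11) − 0 = 1, and there is no ∂_3, so H_2 = Z.

H_0 ≅ Z,  H_1 = 0,  H_2 ≅ Z.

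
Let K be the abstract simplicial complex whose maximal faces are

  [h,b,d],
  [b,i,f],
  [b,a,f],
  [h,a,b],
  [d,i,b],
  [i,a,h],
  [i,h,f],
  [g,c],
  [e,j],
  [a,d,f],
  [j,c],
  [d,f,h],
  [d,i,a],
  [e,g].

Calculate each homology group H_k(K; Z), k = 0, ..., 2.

K has 10 vertices, 19 edges, 10 triangles.
rank ∂_0 = 0, rank ∂_1 = 8 ⇒ b_0 = 10 − 0 − 8 = 2; all invariant factors of ∂_1 are 1 so no torsion. So H_0 ≅ Z^2.
rank ∂_1 = 8, rank ∂_2 = 10 ⇒ b_1 = 19 − 8 − 10 = 1; ∂_2 has invariant factor(s) [2] giving torsion. So H_1 ≅ Z ⊕ Z/2.
rank ∂_2 = 10, rank ∂_3 = 0 ⇒ b_2 = 10 − 10 − 0 = 0. So H_2 ≅ 0.

H_0 = Z^2,  H_1 = Z ⊕ Z/2,  H_2 = 0.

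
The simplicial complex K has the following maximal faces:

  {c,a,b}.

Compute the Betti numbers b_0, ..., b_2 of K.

b_0 = 1, b_1 = 0, b_2 = 0.

Take the total order a < b < c on the vertex set. Then K (dimension 2) consists of the simplices:

  0-simplices (3): a, b, c
  1-simplices (3): ab, ac, bc
  2-simplices (1): abc

Hence C_0 ≅ Z^3, C_1 ≅ Z^3, C_2 ≅ Z^1.

Boundary ∂_1: C_1 → C_0 maps an edge to its endpoints' difference, ∂[p,q] = q − p.
As a 3×3 matrix over Z this has rank 2, with invariant factors (1,1).

The boundary map ∂_2: C_2 → C_1 maps a triangle to the signed sum of its edges. For instance
  ∂abc = bc − ac + ab.
As a 3×1 matrix over Z this has rank 1, with invariant factors (1).

From H_k ≅ ker(∂_k) / im(∂_{k+1}) we obtain:

  H_0: rank C_0 − rank ∂_1 = 3 − 2 = 1, and the invariant factors of ∂_1 are all 1, so H_0 ≅ Z.
  H_1: rank ker ∂_1 − rank ∂_2 = (3 − 2) − 1 = 0, and the invariant factors of ∂_2 are all 1, so H_1 ≅ 0.
  H_2: rank ker ∂_2 − rank ∂_3 = (1 − 1) − 0 = 0, and there is no ∂_3, so H_2 ≅ 0.

Hence the Betti numbers are b_0 = 1, b_1 = 0, b_2 = 0.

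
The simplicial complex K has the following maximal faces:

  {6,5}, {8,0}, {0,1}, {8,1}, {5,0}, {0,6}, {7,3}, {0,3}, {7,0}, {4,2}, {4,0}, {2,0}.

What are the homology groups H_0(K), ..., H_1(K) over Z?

H_0 ≅ Z,  H_1 ≅ Z^4.

Take the total order 0 < 1 < 2 < 3 < 4 < 5 < 6 < 7 < 8 on the vertex set. Then K (dimension 1) consists of the simplices:

  0-simplices (9): [0], [1], [2], [3], [4], [5], [6], [7], [8]
  1-simplices (12): [0,1], [0,2], [0,3], [0,4], [0,5], [0,6], [0,7], [0,8], [1,8], [2,4], [3,7], [5,6]

giving chain groups C_0 ≅ Z^9, C_1 ≅ Z^12.

∂_1: C_1 → C_0 is given by ∂[p,q] = [q] − [p].
The resulting 9×12 matrix has rank 8, and its Smith normal form has invariant factors (1,1,1,1,1,1,1,1).

Now H_k = ker ∂_k / im ∂_{k+1}, so:

  H_0: rank C_0 − rank ∂_1 = 9 − 8 = 1, and the invariant factors of ∂_1 are all 1, so H_0 = Z.
  H_1: rank ker ∂_1 − rank ∂_2 = (12 − 8) − 0 = 4, and there is no ∂_2, so H_1 = Z^4.

(K is a triangulation of a wedge of 4 circles.)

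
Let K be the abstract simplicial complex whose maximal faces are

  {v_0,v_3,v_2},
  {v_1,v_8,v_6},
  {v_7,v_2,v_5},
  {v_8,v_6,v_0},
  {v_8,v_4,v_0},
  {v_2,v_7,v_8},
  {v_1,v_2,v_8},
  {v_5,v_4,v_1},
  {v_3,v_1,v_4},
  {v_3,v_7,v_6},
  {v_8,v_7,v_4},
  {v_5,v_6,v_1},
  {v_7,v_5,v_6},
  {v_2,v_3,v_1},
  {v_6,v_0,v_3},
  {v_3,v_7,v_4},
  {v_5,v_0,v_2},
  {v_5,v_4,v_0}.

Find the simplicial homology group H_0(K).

H_0 = Z.

Order the vertices as v_0 < v_1 < v_2 < v_3 < v_4 < v_5 < v_6 < v_7 < v_8. Listing each simplex with vertices in this order, K has dimension 2 with simplices:

  0-simplices (9): [v_0], [v_1], [v_2], [v_3], [v_4], [v_5], [v_6], [v_7], [v_8]
  1-simplices (27): (27 of them)
  2-simplices (18): (18 of them)

Hence C_0 ≅ Z^9, C_1 ≅ Z^27, C_2 ≅ Z^18.

The boundary map ∂_1: C_1 → C_0 is given by ∂[p,q] = [q] − [p].
The 9×27 boundary matrix has rank 8 and Smith normal form diag(1,1,1,1,1,1,1,1).

The boundary map ∂_2: C_2 → C_1 acts by ∂[p,q,r] = [q,r] − [p,r] + [p,q]. For instance
  ∂[v_2,v_7,v_8] = [v_7,v_8] − [v_2,v_8] + [v_2,v_7],
  ∂[v_1,v_5,v_6] = [v_5,v_6] − [v_1,v_6] + [v_1,v_5].
This gives a 27×18 integer matrix of rank 17; reducing to Smith normal form yields diagonal entries (1,1,1,1,1,1,1,1,1,1,1,1,1,1,1,1,1).

Reading off H_k = ker ∂_k / im ∂_{k+1}:

  H_0: rank C_0 − rank ∂_1 = 9 − 8 = 1, and the invariant factors of ∂_1 are all 1, so H_0 = Z.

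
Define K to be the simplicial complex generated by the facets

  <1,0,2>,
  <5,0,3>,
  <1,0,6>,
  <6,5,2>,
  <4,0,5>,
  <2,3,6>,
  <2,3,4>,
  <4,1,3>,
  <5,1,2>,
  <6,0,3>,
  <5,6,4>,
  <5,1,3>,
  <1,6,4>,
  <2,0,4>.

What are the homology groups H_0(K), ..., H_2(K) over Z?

H_0 ≅ Z,  H_1 ≅ Z^2,  H_2 ≅ Z.

We work with the vertex ordering 0 < 1 < 2 < 3 < 4 < 5 < 6. The simplices of K, each written with vertices in increasing order, are:

  0-simplices (7): [0], [1], [2], [3], [4], [5], [6]
  1-simplices (21): [0,1], [0,2], [0,3], [0,4], [0,5], [0,6], [1,2], [1,3], [1,4], [1,5], [1,6], [2,3], [2,4], [2,5], [2,6], [3,4], [3,5], [3,6], [4,5], [4,6], [5,6]
  2-simplices (14): [0,1,2], [0,1,6], [0,2,4], [0,3,5], [0,3,6], [0,4,5], [1,2,5], [1,3,4], [1,3,5], [1,4,6], [2,3,4], [2,3,6], [2,5,6], [4,5,6]

so the chain groups are C_0 ≅ Z^7, C_1 ≅ Z^21, C_2 ≅ Z^14.

Boundary ∂_1: C_1 → C_0 sends each edge [p,q] (with p < q) to q − p. For instance
  ∂[0,1] = [1] − [0].
As a 7×21 matrix over Z this has rank 6, with invariant factors (1,1,1,1,1,1).

The boundary map ∂_2: C_2 → C_1 sends each 2-simplex [p,q,r] to [q,r] − [p,r] + [p,q]. For instance
  ∂[0,2,4] = [2,4] − [0,4] + [0,2],
  ∂[1,4,6] = [4,6] − [1,6] + [1,4].
This gives a 21×14 integer matrix of rank 13; reducing to Smith normal form yields diagonal entries (1,1,1,1,1,1,1,1,1,1,1,1,1).

From H_k ≅ ker(∂_k) / im(∂_{k+1}) we obtain:

  H_0: rank C_0 − rank ∂_1 = 7 − 6 = 1, and the invariant factors of ∂_1 are all 1, so H_0 = Z.
  H_1: rank ker ∂_1 − rank ∂_2 = (21 − 6) − 13 = 2, and the invariant factors of ∂_2 are all 1, so H_1 = Z^2.
  H_2: rank ker ∂_2 − rank ∂_3 = (14 − 13) − 0 = 1, and there is no ∂_3, so H_2 = Z.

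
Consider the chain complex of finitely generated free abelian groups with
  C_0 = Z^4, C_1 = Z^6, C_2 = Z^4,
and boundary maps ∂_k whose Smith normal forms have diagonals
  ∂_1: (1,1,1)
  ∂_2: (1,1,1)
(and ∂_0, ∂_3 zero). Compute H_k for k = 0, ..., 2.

H_0: b_0 = 4 − 0 − 3 = 1; torsion from ∂_1 factors > 1: none. So H_0 ≅ Z.
H_1: b_1 = 6 − 3 − 3 = 0; torsion from ∂_2 factors > 1: none. So H_1 ≅ 0.
H_2: b_2 = 4 − 3 − 0 = 1; torsion from ∂_3 factors > 1: none. So H_2 ≅ Z.

H_0 ≅ Z,  H_1 = 0,  H_2 ≅ Z.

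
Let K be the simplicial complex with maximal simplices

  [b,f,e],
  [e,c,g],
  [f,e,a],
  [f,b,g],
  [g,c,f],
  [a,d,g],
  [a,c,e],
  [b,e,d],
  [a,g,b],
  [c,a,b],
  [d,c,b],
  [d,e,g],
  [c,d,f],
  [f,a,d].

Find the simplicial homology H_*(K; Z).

Order the vertices as a < b < c < d < e < f < g. Listing each simplex with vertices in this order, K has dimension 2 with simplices:

  0-simplices (7): a, b, c, d, e, f, g
  1-simplices (21): ab, ac, ad, ae, af, ag, bc, bd, be, bf, bg, cd, ce, cf, cg, de, df, dg, ef, eg, fg
  2-simplices (14): abc, abg, ace, adf, adg, aef, bcd, bde, bef, bfg, cdf, ceg, cfg, deg

Hence C_0 ≅ Z^7, C_1 ≅ Z^21, C_2 ≅ Z^14.

Boundary ∂_1: C_1 → C_0 sends each edge [p,q] (with p < q) to q − p. For instance
  ∂fg = g − f.
This gives a 7×21 integer matrix of rank 6; reducing to Smith normal form yields diagonal entries (1,1,1,1,1,1).

∂_2: C_2 → C_1 maps a triangle to the signed sum of its edges. For instance
  ∂aef = ef − af + ae,
  ∂bde = de − be + bd.
This gives a 21×14 integer matrix of rank 13; reducing to Smith normal form yields diagonal entries (1,1,1,1,1,1,1,1,1,1,1,1,1).

Now H_k = ker ∂_k / im ∂_{k+1}, so:

  H_0: rank C_0 − rank ∂_1 = 7 − 6 = 1, and the invariant factors of ∂_1 are all 1, so H_0 = Z.
  H_1: rank ker ∂_1 − rank ∂_2 = (21 − 6) − 13 = 2, and the invariant factors of ∂_2 are all 1, so H_1 = Z^2.
  H_2: rank ker ∂_2 − rank ∂_3 = (14 − 13) − 0 = 1, and there is no ∂_3, so H_2 = Z.

As a check, the Euler characteristic is 7 − 21 + 14 = 0, which agrees with 1 − 2 + 1 = 0.

H_0 = Z,  H_1 = Z^2,  H_2 = Z.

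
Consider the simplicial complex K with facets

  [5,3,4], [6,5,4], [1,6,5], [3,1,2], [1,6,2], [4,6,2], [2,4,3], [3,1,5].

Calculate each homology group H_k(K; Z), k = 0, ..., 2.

K has 6 vertices, 12 edges, 8 triangles.
rank ∂_0 = 0, rank ∂_1 = 5 ⇒ b_0 = 6 − 0 − 5 = 1; all invariant factors of ∂_1 are 1 so no torsion. So H_0 = Z.
rank ∂_1 = 5, rank ∂_2 = 7 ⇒ b_1 = 12 − 5 − 7 = 0; all invariant factors of ∂_2 are 1 so no torsion. So H_1 = 0.
rank ∂_2 = 7, rank ∂_3 = 0 ⇒ b_2 = 8 − 7 − 0 = 1. So H_2 = Z.

H_0 ≅ Z,  H_1 = 0,  H_2 ≅ Z.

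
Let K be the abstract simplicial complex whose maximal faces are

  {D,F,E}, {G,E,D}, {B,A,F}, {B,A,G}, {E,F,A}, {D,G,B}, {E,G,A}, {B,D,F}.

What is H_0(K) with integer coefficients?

Take the total order A < B < D < E < F < G on the vertex set. Then K (dimension 2) consists of the simplices:

  0-simplices (6): A, B, D, E, F, G
  1-simplices (12): AB, AE, AF, AG, BD, BF, BG, DE, DF, DG, EF, EG
  2-simplices (8): ABF, ABG, AEF, AEG, BDF, BDG, DEF, DEG

so the chain groups are C_0 ≅ Z^6, C_1 ≅ Z^12, C_2 ≅ Z^8.

∂_1: C_1 → C_0 is given by ∂[p,q] = [q] − [p].
The resulting 6×12 matrix has rank 5, and its Smith normal form has invariant factors (1,1,1,1,1).

The boundary map ∂_2: C_2 → C_1 acts by ∂[p,q,r] = [q,r] − [p,r] + [p,q]. For instance
  ∂ABG = BG − AG + AB,
  ∂DEF = EF − DF + DE.
The 12×8 boundary matrix has rank 7 and Smith normal form diag(1,1,1,1,1,1,1).

From H_k ≅ ker(∂_k) / im(∂_{k+1}) we obtain:

  H_0: rank C_0 − rank ∂_1 = 6 − 5 = 1, and the invariant factors of ∂_1 are all 1, so H_0 ≅ Z.

(K is a triangulation of the 2-sphere S^2.)

H_0 = Z.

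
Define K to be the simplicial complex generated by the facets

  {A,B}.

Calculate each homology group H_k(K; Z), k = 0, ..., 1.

K has 2 vertices, 1 edge.
rank ∂_0 = 0, rank ∂_1 = 1 ⇒ b_0 = 2 − 0 − 1 = 1; all invariant factors of ∂_1 are 1 so no torsion. So H_0 = Z.
rank ∂_1 = 1, rank ∂_2 = 0 ⇒ b_1 = 1 − 1 − 0 = 0. So H_1 = 0.

H_0 = Z,  H_1 = 0.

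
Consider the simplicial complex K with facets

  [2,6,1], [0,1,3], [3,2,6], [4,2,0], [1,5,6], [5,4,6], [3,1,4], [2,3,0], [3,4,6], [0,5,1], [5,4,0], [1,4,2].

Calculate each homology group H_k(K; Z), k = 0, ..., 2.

Take the total order 0 < 1 < 2 < 3 < 4 < 5 < 6 on the vertex set. Then K (dimension 2) consists of the simplices:

  0-simplices (7): [0], [1], [2], [3], [4], [5], [6]
  1-simplices (18): [0,1], [0,2], [0,3], [0,4], [0,5], [1,2], [1,3], [1,4], [1,5], [1,6], [2,3], [2,4], [2,6], [3,4], [3,6], [4,5], [4,6], [5,6]
  2-simplices (12): [0,1,3], [0,1,5], [0,2,3], [0,2,4], [0,4,5], [1,2,4], [1,2,6], [1,3,4], [1,5,6], [2,3,6], [3,4,6], [4,5,6]

so the chain groups are C_0 ≅ Z^7, C_1 ≅ Z^18, C_2 ≅ Z^12.

∂_1: C_1 → C_0 maps an edge to its endpoints' difference, ∂[p,q] = q − p.
The 7×18 boundary matrix has rank 6 and Smith normal form diag(1,1,1,1,1,1).

Boundary ∂_2: C_2 → C_1 acts by ∂[p,q,r] = [q,r] − [p,r] + [p,q]. For instance
  ∂[0,1,3] = [1,3] − [0,3] + [0,1],
  ∂[0,1,5] = [1,5] − [0,5] + [0,1].
The 18×12 boundary matrix has rank 12 and Smith normal form diag(1,1,1,1,1,1,1,1,1,1,1,2).

Computing H_k = (kernel of ∂_k) / (image of ∂_{k+1}):

  H_0: rank C_0 − rank ∂_1 = 7 − 6 = 1, and the invariant factors of ∂_1 are all 1, so H_0 ≅ Z.
  H_1: rank ker ∂_1 − rank ∂_2 = (18 − 6) − 12 = 0, and ∂_2 has invariant factor 2 > 1, so H_1 ≅ Z/2.
  H_2: rank ker ∂_2 − rank ∂_3 = (12 − 12) − 0 = 0, and there is no ∂_3, so H_2 ≅ 0.

As a check, the Euler characteristic is 7 − 18 + 12 = 1, which agrees with 1 − 0 + 0 = 1.
(K is a triangulation of the real projective plane RP^2.)

H_0 ≅ Z,  H_1 ≅ Z/2,  H_2 = 0.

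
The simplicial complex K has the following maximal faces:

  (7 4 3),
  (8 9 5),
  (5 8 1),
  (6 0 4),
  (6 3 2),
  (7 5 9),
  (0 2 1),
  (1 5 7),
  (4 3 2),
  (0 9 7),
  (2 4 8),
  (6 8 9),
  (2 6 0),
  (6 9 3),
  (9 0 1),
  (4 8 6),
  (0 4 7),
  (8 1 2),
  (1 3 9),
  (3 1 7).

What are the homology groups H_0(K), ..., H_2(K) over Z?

We work with the vertex ordering 0 < 1 < 2 < 3 < 4 < 5 < 6 < 7 < 8 < 9. The simplices of K, each written with vertices in increasing order, are:

  0-simplices (10): [0], [1], [2], [3], [4], [5], [6], [7], [8], [9]
  1-simplices (30): (30 of them)
  2-simplices (20): (20 of them)

giving chain groups C_0 ≅ Z^10, C_1 ≅ Z^30, C_2 ≅ Z^20.

The boundary map ∂_1: C_1 → C_0 sends each edge [p,q] (with p < q) to q − p. For instance
  ∂[2,6] = [6] − [2].
The 10×30 boundary matrix has rank 9 and Smith normal form diag(1,1,1,1,1,1,1,1,1).

∂_2: C_2 → C_1 acts by ∂[p,q,r] = [q,r] − [p,r] + [p,q]. For instance
  ∂[2,3,6] = [3,6] − [2,6] + [2,3],
  ∂[1,3,7] = [3,7] − [1,7] + [1,3].
The 30×20 boundary matrix has rank 20 and Smith normal form diag(1,1,1,1,1,1,1,1,1,1,1,1,1,1,1,1,1,1,1,2).

Now H_k = ker ∂_k / im ∂_{k+1}, so:

  H_0: rank C_0 − rank ∂_1 = 10 − 9 = 1, and the invariant factors of ∂_1 are all 1, so H_0 ≅ Z.
  H_1: rank ker ∂_1 − rank ∂_2 = (30 − 9) − 20 = 1, and ∂_2 has invariant factor 2 > 1, so H_1 ≅ Z ⊕ Z/2Z.
  H_2: rank ker ∂_2 − rank ∂_3 = (20 − 20) − 0 = 0, and there is no ∂_3, so H_2 ≅ 0.

As a check, the Euler characteristic is 10 − 30 + 20 = 0, which agrees with 1 − 1 + 0 = 0.
(K is a triangulation of the Klein bottle.)

H_0 = Z,  H_1 = Z ⊕ Z/2Z,  H_2 = 0.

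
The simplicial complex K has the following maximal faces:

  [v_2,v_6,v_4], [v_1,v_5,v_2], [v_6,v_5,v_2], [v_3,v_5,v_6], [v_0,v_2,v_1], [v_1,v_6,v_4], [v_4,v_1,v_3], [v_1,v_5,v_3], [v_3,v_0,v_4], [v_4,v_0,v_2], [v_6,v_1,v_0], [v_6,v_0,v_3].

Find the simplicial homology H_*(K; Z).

H_0 ≅ Z,  H_1 ≅ Z/2,  H_2 = 0.

Order the vertices as v_0 < v_1 < v_2 < v_3 < v_4 < v_5 < v_6. Listing each simplex with vertices in this order, K has dimension 2 with simplices:

  0-simplices (7): [v_0], [v_1], [v_2], [v_3], [v_4], [v_5], [v_6]
  1-simplices (18): (18 of them)
  2-simplices (12): (12 of them)

so the chain groups are C_0 ≅ Z^7, C_1 ≅ Z^18, C_2 ≅ Z^12.

Boundary ∂_1: C_1 → C_0 is given by ∂[p,q] = [q] − [p].
The resulting 7×18 matrix has rank 6, and its Smith normal form has invariant factors (1,1,1,1,1,1).

∂_2: C_2 → C_1 sends each 2-simplex [p,q,r] to [q,r] − [p,r] + [p,q]. For instance
  ∂[v_3,v_5,v_6] = [v_5,v_6] − [v_3,v_6] + [v_3,v_5],
  ∂[v_2,v_5,v_6] = [v_5,v_6] − [v_2,v_6] + [v_2,v_5].
This gives a 18×12 integer matrix of rank 12; reducing to Smith normal form yields diagonal entries (1,1,1,1,1,1,1,1,1,1,1,2).

Now H_k = ker ∂_k / im ∂_{k+1}, so:

  H_0: rank C_0 − rank ∂_1 = 7 − 6 = 1, and the invariant factors of ∂_1 are all 1, so H_0 ≅ Z.
  H_1: rank ker ∂_1 − rank ∂_2 = (18 − 6) − 12 = 0, and ∂_2 has invariant factor 2 > 1, so H_1 ≅ Z/2.
  H_2: rank ker ∂_2 − rank ∂_3 = (12 − 12) − 0 = 0, and there is no ∂_3, so H_2 ≅ 0.

As a check, the Euler characteristic is 7 − 18 + 12 = 1, which agrees with 1 − 0 + 0 = 1.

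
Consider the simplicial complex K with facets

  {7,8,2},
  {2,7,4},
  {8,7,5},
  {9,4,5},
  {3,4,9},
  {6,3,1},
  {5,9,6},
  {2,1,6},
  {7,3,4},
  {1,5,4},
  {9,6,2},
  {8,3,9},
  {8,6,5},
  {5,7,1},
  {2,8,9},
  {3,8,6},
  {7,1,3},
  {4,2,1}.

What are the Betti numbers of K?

b_0 = 1, b_1 = 1, b_2 = 0.

Take the total order 1 < 2 < 3 < 4 < 5 < 6 < 7 < 8 < 9 on the vertex set. Then K (dimension 2) consists of the simplices:

  0-simplices (9): [1], [2], [3], [4], [5], [6], [7], [8], [9]
  1-simplices (27): (27 of them)
  2-simplices (18): [1,2,4], [1,2,6], [1,3,6], [1,3,7], [1,4,5], [1,5,7], [2,4,7], [2,6,9], [2,7,8], [2,8,9], [3,4,7], [3,4,9], [3,6,8], [3,8,9], [4,5,9], [5,6,8], [5,6,9], [5,7,8]

so the chain groups are C_0 ≅ Z^9, C_1 ≅ Z^27, C_2 ≅ Z^18.

∂_1: C_1 → C_0 sends each edge [p,q] (with p < q) to q − p.
As a 9×27 matrix over Z this has rank 8, with invariant factors (1,1,1,1,1,1,1,1).

∂_2: C_2 → C_1 acts by ∂[p,q,r] = [q,r] − [p,r] + [p,q]. For instance
  ∂[1,3,6] = [3,6] − [1,6] + [1,3],
  ∂[3,6,8] = [6,8] − [3,8] + [3,6].
The 27×18 boundary matrix has rank 18 and Smith normal form diag(1,1,1,1,1,1,1,1,1,1,1,1,1,1,1,1,1,2).

Now H_k = ker ∂_k / im ∂_{k+1}, so:

  H_0: rank C_0 − rank ∂_1 = 9 − 8 = 1, and the invariant factors of ∂_1 are all 1, so H_0 = Z.
  H_1: rank ker ∂_1 − rank ∂_2 = (27 − 8) − 18 = 1, and ∂_2 has invariant factor 2 > 1, so H_1 = Z ⊕ Z_2.
  H_2: rank ker ∂_2 − rank ∂_3 = (18 − 18) − 0 = 0, and there is no ∂_3, so H_2 = 0.

Hence the Betti numbers are b_0 = 1, b_1 = 1, b_2 = 0.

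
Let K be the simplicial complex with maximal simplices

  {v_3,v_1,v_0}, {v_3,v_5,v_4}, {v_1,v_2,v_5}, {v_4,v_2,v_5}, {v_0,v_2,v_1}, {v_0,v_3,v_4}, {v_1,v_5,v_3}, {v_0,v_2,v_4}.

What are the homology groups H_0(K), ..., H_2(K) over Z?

K has 6 vertices, 12 edges, 8 triangles.
rank ∂_0 = 0, rank ∂_1 = 5 ⇒ b_0 = 6 − 0 − 5 = 1; all invariant factors of ∂_1 are 1 so no torsion. So H_0 = Z.
rank ∂_1 = 5, rank ∂_2 = 7 ⇒ b_1 = 12 − 5 − 7 = 0; all invariant factors of ∂_2 are 1 so no torsion. So H_1 = 0.
rank ∂_2 = 7, rank ∂_3 = 0 ⇒ b_2 = 8 − 7 − 0 = 1. So H_2 = Z.

H_0 = Z,  H_1 = 0,  H_2 = Z.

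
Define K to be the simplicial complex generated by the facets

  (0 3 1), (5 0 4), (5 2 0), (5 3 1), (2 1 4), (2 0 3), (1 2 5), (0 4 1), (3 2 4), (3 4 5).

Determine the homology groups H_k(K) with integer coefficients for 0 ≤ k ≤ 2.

H_0 = Z,  H_1 = Z/2,  H_2 = 0.

Fix the vertex order 0 < 1 < 2 < 3 < 4 < 5 and write every simplex with vertices in increasing order. Then dim K = 2 and the simplices of K are:

  0-simplices (6): [0], [1], [2], [3], [4], [5]
  1-simplices (15): [0,1], [0,2], [0,3], [0,4], [0,5], [1,2], [1,3], [1,4], [1,5], [2,3], [2,4], [2,5], [3,4], [3,5], [4,5]
  2-simplices (10): [0,1,3], [0,1,4], [0,2,3], [0,2,5], [0,4,5], [1,2,4], [1,2,5], [1,3,5], [2,3,4], [3,4,5]

Hence C_0 ≅ Z^6, C_1 ≅ Z^15, C_2 ≅ Z^10.

Boundary ∂_1: C_1 → C_0 maps an edge to its endpoints' difference, ∂[p,q] = q − p. For instance
  ∂[1,2] = [2] − [1].
The resulting 6×15 matrix has rank 5, and its Smith normal form has invariant factors (1,1,1,1,1).

The boundary map ∂_2: C_2 → C_1 maps a triangle to the signed sum of its edges. For instance
  ∂[2,3,4] = [3,4] − [2,4] + [2,3],
  ∂[1,2,5] = [2,5] − [1,5] + [1,2].
The 15×10 boundary matrix has rank 10 and Smith normal form diag(1,1,1,1,1,1,1,1,1,2).

Reading off H_k = ker ∂_k / im ∂_{k+1}:

  H_0: rank C_0 − rank ∂_1 = 6 − 5 = 1, and the invariant factors of ∂_1 are all 1, so H_0 ≅ Z.
  H_1: rank ker ∂_1 − rank ∂_2 = (15 − 5) − 10 = 0, and ∂_2 has invariant factor 2 > 1, so H_1 ≅ Z/2.
  H_2: rank ker ∂_2 − rank ∂_3 = (10 − 10) − 0 = 0, and there is no ∂_3, so H_2 ≅ 0.

As a check, the Euler characteristic is 6 − 15 + 10 = 1, which agrees with 1 − 0 + 0 = 1.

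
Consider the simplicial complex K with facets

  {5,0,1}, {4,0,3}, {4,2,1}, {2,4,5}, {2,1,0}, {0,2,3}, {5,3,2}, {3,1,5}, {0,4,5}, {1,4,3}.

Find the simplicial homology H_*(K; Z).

H_0 ≅ Z,  H_1 ≅ Z/2,  H_2 = 0.

Order the vertices as 0 < 1 < 2 < 3 < 4 < 5. Listing each simplex with vertices in this order, K has dimension 2 with simplices:

  0-simplices (6): [0], [1], [2], [3], [4], [5]
  1-simplices (15): [0,1], [0,2], [0,3], [0,4], [0,5], [1,2], [1,3], [1,4], [1,5], [2,3], [2,4], [2,5], [3,4], [3,5], [4,5]
  2-simplices (10): [0,1,2], [0,1,5], [0,2,3], [0,3,4], [0,4,5], [1,2,4], [1,3,4], [1,3,5], [2,3,5], [2,4,5]

so the chain groups are C_0 ≅ Z^6, C_1 ≅ Z^15, C_2 ≅ Z^10.

The boundary map ∂_1: C_1 → C_0 is given by ∂[p,q] = [q] − [p].
The resulting 6×15 matrix has rank 5, and its Smith normal form has invariant factors (1,1,1,1,1).

∂_2: C_2 → C_1 sends each 2-simplex [p,q,r] to [q,r] − [p,r] + [p,q]. For instance
  ∂[0,1,5] = [1,5] − [0,5] + [0,1],
  ∂[2,3,5] = [3,5] − [2,5] + [2,3].
The 15×10 boundary matrix has rank 10 and Smith normal form diag(1,1,1,1,1,1,1,1,1,2).

From H_k ≅ ker(∂_k) / im(∂_{k+1}) we obtain:

  H_0: rank C_0 − rank ∂_1 = 6 − 5 = 1, and the invariant factors of ∂_1 are all 1, so H_0 ≅ Z.
  H_1: rank ker ∂_1 − rank ∂_2 = (15 − 5) − 10 = 0, and ∂_2 has invariant factor 2 > 1, so H_1 ≅ Z/2.
  H_2: rank ker ∂_2 − rank ∂_3 = (10 − 10) − 0 = 0, and there is no ∂_3, so H_2 ≅ 0.

As a check, the Euler characteristic is 6 − 15 + 10 = 1, which agrees with 1 − 0 + 0 = 1.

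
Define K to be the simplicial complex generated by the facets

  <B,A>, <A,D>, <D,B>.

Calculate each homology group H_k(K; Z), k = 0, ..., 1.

H_0 ≅ Z,  H_1 ≅ Z.

Take the total order A < B < D on the vertex set. Then K (dimension 1) consists of the simplices:

  0-simplices (3): A, B, D
  1-simplices (3): AB, AD, BD

so the chain groups are C_0 ≅ Z^3, C_1 ≅ Z^3.

∂_1: C_1 → C_0 maps an edge to its endpoints' difference, ∂[p,q] = q − p.
This gives a 3×3 integer matrix of rank 2; reducing to Smith normal form yields diagonal entries (1,1).

From H_k ≅ ker(∂_k) / im(∂_{k+1}) we obtain:

  H_0: rank C_0 − rank ∂_1 = 3 − 2 = 1, and the invariant factors of ∂_1 are all 1, so H_0 ≅ Z.
  H_1: rank ker ∂_1 − rank ∂_2 = (3 − 2) − 0 = 1, and there is no ∂_2, so H_1 ≅ Z.

As a check, the Euler characteristic is 3 − 3 = 0, which agrees with 1 − 1 = 0.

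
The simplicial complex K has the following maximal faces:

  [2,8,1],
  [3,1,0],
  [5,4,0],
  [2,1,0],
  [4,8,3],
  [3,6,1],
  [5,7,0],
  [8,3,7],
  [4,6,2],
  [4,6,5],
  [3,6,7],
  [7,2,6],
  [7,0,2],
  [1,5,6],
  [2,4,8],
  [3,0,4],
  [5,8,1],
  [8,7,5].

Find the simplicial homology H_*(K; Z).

H_0 = Z,  H_1 = Z^2,  H_2 = Z.

We work with the vertex ordering 0 < 1 < 2 < 3 < 4 < 5 < 6 < 7 < 8. The simplices of K, each written with vertices in increasing order, are:

  0-simplices (9): [0], [1], [2], [3], [4], [5], [6], [7], [8]
  1-simplices (27): (27 of them)
  2-simplices (18): [0,1,2], [0,1,3], [0,2,7], [0,3,4], [0,4,5], [0,5,7], [1,2,8], [1,3,6], [1,5,6], [1,5,8], [2,4,6], [2,4,8], [2,6,7], [3,4,8], [3,6,7], [3,7,8], [4,5,6], [5,7,8]

giving chain groups C_0 ≅ Z^9, C_1 ≅ Z^27, C_2 ≅ Z^18.

The boundary map ∂_1: C_1 → C_0 is given by ∂[p,q] = [q] − [p]. For instance
  ∂[1,6] = [6] − [1].
The resulting 9×27 matrix has rank 8, and its Smith normal form has invariant factors (1,1,1,1,1,1,1,1).

∂_2: C_2 → C_1 maps a triangle to the signed sum of its edges. For instance
  ∂[0,1,3] = [1,3] − [0,3] + [0,1],
  ∂[3,6,7] = [6,7] − [3,7] + [3,6].
As a 27×18 matrix over Z this has rank 17, with invariant factors (1,1,1,1,1,1,1,1,1,1,1,1,1,1,1,1,1).

Now H_k = ker ∂_k / im ∂_{k+1}, so:

  H_0: rank C_0 − rank ∂_1 = 9 − 8 = 1, and the invariant factors of ∂_1 are all 1, so H_0 ≅ Z.
  H_1: rank ker ∂_1 − rank ∂_2 = (27 − 8) − 17 = 2, and the invariant factors of ∂_2 are all 1, so H_1 ≅ Z^2.
  H_2: rank ker ∂_2 − rank ∂_3 = (18 − 17) − 0 = 1, and there is no ∂_3, so H_2 ≅ Z.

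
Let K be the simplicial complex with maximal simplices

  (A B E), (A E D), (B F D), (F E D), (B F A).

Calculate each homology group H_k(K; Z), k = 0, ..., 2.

H_0 = Z,  H_1 = Z,  H_2 = 0.

Take the total order A < B < D < E < F on the vertex set. Then K (dimension 2) consists of the simplices:

  0-simplices (5): A, B, D, E, F
  1-simplices (10): AB, AD, AE, AF, BD, BE, BF, DE, DF, EF
  2-simplices (5): ABE, ABF, ADE, BDF, DEF

Hence C_0 ≅ Z^5, C_1 ≅ Z^10, C_2 ≅ Z^5.

∂_1: C_1 → C_0 sends each edge [p,q] (with p < q) to q − p. For instance
  ∂AB = B − A.
The resulting 5×10 matrix has rank 4, and its Smith normal form has invariant factors (1,1,1,1).

Boundary ∂_2: C_2 → C_1 sends each 2-simplex [p,q,r] to [q,r] − [p,r] + [p,q]. For instance
  ∂ABE = BE − AE + AB,
  ∂ADE = DE − AE + AD.
This gives a 10×5 integer matrix of rank 5; reducing to Smith normal form yields diagonal entries (1,1,1,1,1).

Reading off H_k = ker ∂_k / im ∂_{k+1}:

  H_0: rank C_0 − rank ∂_1 = 5 − 4 = 1, and the invariant factors of ∂_1 are all 1, so H_0 ≅ Z.
  H_1: rank ker ∂_1 − rank ∂_2 = (10 − 4) − 5 = 1, and the invariant factors of ∂_2 are all 1, so H_1 ≅ Z.
  H_2: rank ker ∂_2 − rank ∂_3 = (5 − 5) − 0 = 0, and there is no ∂_3, so H_2 ≅ 0.

(K is a triangulation of the Möbius band.)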